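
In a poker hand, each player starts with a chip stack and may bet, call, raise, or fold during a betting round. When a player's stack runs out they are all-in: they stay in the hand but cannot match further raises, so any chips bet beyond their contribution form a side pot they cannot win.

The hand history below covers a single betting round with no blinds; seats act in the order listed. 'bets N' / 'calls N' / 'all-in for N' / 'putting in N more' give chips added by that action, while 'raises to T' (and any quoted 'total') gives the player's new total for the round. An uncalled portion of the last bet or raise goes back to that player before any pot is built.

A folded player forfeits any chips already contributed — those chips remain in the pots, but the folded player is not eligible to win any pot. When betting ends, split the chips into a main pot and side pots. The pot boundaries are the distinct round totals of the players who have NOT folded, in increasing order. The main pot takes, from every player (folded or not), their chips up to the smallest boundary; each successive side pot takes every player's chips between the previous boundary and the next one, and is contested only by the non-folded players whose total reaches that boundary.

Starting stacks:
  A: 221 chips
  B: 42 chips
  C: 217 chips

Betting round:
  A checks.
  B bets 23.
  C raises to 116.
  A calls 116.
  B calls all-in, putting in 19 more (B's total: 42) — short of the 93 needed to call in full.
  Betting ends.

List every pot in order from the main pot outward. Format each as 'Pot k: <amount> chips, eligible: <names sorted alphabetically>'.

Contributions: A=116, B=42, C=116
Pot levels (distinct totals of non-folded players): 42, 116
Layer 1-42: 42 each from A, B, C = 42*3 = 126 chips; eligible A, B, C
Layer 43-116: 74 each from A, C = 74*2 = 148 chips; eligible A, C

Pot 1: 126 chips, eligible: A, B, C
Pot 2: 148 chips, eligible: A, C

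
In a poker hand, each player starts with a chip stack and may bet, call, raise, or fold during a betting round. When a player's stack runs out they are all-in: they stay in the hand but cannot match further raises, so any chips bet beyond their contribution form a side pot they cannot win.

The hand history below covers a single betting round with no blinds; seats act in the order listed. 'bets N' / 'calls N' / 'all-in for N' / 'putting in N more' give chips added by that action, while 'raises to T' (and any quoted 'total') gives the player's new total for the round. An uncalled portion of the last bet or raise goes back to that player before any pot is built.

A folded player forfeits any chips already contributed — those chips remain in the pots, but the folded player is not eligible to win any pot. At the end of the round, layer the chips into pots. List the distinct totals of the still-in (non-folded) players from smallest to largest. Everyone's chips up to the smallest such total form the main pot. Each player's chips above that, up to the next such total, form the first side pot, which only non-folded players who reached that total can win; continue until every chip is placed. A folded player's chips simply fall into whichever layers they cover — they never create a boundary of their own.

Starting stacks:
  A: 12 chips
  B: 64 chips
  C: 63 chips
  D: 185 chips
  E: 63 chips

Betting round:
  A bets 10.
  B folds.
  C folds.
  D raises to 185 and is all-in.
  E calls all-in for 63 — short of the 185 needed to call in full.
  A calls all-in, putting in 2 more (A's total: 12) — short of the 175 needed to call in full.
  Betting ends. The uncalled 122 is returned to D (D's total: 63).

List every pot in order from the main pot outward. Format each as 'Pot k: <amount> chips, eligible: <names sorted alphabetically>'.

Contributions (after 122 returned to D): A=12, D=63, E=63
Folded: B, C
Pot levels (distinct totals of non-folded players): 12, 63
Layer 1-12: 12 each from A, D, E = 12*3 = 36 chips; eligible A, D, E
Layer 13-63: 51 each from D, E = 51*2 = 102 chips; eligible D, E

Pot 1: 36 chips, eligible: A, D, E
Pot 2: 102 chips, eligible: D, E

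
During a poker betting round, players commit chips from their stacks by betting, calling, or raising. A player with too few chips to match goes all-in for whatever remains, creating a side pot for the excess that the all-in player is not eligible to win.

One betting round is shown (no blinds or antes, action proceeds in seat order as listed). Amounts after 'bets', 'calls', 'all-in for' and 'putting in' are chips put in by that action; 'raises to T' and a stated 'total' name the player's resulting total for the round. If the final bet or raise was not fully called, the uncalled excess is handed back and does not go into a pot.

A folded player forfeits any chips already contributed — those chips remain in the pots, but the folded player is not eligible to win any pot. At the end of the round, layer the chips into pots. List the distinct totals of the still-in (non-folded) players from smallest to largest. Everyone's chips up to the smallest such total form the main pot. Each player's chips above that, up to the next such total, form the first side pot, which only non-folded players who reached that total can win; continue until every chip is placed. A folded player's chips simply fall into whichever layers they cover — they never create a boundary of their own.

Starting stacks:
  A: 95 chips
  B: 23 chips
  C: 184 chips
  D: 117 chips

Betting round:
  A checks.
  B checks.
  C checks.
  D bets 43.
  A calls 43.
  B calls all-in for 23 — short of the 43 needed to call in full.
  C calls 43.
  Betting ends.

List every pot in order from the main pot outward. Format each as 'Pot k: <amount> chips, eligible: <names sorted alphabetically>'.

Pot 1: 92 chips, eligible: A, B, C, D
Pot 2: 60 chips, eligible: A, C, D

Derivation:
Contributions: A=43, B=23, C=43, D=43
Pot levels (distinct totals of non-folded players): 23, 43
Layer 1-23: 23 each from A, B, C, D = 23*4 = 92 chips; eligible A, B, C, D
Layer 24-43: 20 each from A, C, D = 20*3 = 60 chips; eligible A, C, D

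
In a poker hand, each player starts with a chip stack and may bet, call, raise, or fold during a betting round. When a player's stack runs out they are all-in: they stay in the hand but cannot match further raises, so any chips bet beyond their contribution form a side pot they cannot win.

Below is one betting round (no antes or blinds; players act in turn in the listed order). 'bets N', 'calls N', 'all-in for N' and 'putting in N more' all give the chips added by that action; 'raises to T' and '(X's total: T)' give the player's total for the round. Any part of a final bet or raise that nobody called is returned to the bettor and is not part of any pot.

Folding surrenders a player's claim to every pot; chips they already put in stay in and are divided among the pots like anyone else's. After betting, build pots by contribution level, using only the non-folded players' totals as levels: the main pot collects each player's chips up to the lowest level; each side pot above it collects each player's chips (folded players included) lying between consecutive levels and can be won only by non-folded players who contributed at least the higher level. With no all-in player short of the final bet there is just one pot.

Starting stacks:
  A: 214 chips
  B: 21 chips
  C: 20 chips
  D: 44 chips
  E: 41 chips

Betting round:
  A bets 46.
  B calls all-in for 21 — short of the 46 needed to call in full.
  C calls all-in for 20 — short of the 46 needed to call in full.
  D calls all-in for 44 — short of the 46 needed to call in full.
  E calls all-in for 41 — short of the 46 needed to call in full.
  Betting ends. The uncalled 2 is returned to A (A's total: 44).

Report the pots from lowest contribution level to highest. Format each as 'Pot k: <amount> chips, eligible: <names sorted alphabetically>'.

Pot 1: 100 chips, eligible: A, B, C, D, E
Pot 2: 4 chips, eligible: A, B, D, E
Pot 3: 60 chips, eligible: A, D, E
Pot 4: 6 chips, eligible: A, D

Derivation:
Contributions (after 2 returned to A): A=44, B=21, C=20, D=44, E=41
Pot levels (distinct totals of non-folded players): 20, 21, 41, 44
Layer 1-20: 20 each from A, B, C, D, E = 20*5 = 100 chips; eligible A, B, C, D, E
Layer 21-21: 1 each from A, B, D, E = 1*4 = 4 chips; eligible A, B, D, E
Layer 22-41: 20 each from A, D, E = 20*3 = 60 chips; eligible A, D, E
Layer 42-44: 3 each from A, D = 3*2 = 6 chips; eligible A, D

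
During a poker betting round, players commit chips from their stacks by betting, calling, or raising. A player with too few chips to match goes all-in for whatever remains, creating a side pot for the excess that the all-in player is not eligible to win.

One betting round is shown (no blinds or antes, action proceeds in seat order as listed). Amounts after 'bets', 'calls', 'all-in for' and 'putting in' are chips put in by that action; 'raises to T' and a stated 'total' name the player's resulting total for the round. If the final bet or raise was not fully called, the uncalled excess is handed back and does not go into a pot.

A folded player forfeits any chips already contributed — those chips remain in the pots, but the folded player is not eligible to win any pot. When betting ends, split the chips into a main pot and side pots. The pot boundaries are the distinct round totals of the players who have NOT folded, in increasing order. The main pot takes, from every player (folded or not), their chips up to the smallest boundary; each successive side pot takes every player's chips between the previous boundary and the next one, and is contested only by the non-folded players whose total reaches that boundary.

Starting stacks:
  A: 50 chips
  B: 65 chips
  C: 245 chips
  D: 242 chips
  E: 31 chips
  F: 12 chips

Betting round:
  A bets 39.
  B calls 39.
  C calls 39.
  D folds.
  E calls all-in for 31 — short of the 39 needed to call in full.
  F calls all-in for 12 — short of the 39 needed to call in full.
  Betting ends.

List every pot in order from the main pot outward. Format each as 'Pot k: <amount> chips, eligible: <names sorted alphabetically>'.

Contributions: A=39, B=39, C=39, E=31, F=12
Folded: D
Pot levels (distinct totals of non-folded players): 12, 31, 39
Layer 1-12: 12 each from A, B, C, E, F = 12*5 = 60 chips; eligible A, B, C, E, F
Layer 13-31: 19 each from A, B, C, E = 19*4 = 76 chips; eligible A, B, C, E
Layer 32-39: 8 each from A, B, C = 8*3 = 24 chips; eligible A, B, C

Pot 1: 60 chips, eligible: A, B, C, E, F
Pot 2: 76 chips, eligible: A, B, C, E
Pot 3: 24 chips, eligible: A, B, C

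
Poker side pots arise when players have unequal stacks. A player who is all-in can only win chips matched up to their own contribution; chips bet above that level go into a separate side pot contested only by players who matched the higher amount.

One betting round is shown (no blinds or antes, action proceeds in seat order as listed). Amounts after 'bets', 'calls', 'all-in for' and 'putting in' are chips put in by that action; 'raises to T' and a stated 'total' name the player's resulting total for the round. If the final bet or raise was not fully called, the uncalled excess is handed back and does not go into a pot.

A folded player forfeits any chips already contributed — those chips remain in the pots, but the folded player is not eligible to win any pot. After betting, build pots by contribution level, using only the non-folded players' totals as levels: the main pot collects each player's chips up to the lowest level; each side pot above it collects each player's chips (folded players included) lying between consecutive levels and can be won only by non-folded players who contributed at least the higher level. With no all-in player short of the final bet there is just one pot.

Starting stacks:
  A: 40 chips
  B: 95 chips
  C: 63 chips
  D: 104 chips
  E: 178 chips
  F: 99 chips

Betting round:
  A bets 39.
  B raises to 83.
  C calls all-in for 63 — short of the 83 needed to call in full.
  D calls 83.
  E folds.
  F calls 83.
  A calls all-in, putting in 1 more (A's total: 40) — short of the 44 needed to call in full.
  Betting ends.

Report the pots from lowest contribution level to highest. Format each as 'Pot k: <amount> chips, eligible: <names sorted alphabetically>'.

Pot 1: 200 chips, eligible: A, B, C, D, F
Pot 2: 92 chips, eligible: B, C, D, F
Pot 3: 60 chips, eligible: B, D, F

Derivation:
Contributions: A=40, B=83, C=63, D=83, F=83
Folded: E
Pot levels (distinct totals of non-folded players): 40, 63, 83
Layer 1-40: 40 each from A, B, C, D, F = 40*5 = 200 chips; eligible A, B, C, D, F
Layer 41-63: 23 each from B, C, D, F = 23*4 = 92 chips; eligible B, C, D, F
Layer 64-83: 20 each from B, D, F = 20*3 = 60 chips; eligible B, D, F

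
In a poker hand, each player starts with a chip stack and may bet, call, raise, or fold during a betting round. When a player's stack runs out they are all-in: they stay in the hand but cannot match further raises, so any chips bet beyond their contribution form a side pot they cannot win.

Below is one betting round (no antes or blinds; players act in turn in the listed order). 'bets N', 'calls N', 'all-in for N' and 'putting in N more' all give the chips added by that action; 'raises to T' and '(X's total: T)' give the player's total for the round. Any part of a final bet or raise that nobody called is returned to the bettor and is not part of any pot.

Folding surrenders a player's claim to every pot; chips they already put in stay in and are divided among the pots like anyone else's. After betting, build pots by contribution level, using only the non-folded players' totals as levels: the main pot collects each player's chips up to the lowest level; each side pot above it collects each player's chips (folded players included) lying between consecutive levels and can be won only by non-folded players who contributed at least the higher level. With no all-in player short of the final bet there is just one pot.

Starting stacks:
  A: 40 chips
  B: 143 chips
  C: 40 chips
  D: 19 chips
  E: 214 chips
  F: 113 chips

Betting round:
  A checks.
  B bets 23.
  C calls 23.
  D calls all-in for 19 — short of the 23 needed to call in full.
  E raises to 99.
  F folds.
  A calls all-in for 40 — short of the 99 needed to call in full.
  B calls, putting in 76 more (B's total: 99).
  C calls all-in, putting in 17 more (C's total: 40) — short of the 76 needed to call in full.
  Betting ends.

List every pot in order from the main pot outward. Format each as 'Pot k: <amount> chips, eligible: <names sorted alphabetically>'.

Contributions: A=40, B=99, C=40, D=19, E=99
Folded: F
Pot levels (distinct totals of non-folded players): 19, 40, 99
Layer 1-19: 19 each from A, B, C, D, E = 19*5 = 95 chips; eligible A, B, C, D, E
Layer 20-40: 21 each from A, B, C, E = 21*4 = 84 chips; eligible A, B, C, E
Layer 41-99: 59 each from B, E = 59*2 = 118 chips; eligible B, E

Pot 1: 95 chips, eligible: A, B, C, D, E
Pot 2: 84 chips, eligible: A, B, C, E
Pot 3: 118 chips, eligible: B, E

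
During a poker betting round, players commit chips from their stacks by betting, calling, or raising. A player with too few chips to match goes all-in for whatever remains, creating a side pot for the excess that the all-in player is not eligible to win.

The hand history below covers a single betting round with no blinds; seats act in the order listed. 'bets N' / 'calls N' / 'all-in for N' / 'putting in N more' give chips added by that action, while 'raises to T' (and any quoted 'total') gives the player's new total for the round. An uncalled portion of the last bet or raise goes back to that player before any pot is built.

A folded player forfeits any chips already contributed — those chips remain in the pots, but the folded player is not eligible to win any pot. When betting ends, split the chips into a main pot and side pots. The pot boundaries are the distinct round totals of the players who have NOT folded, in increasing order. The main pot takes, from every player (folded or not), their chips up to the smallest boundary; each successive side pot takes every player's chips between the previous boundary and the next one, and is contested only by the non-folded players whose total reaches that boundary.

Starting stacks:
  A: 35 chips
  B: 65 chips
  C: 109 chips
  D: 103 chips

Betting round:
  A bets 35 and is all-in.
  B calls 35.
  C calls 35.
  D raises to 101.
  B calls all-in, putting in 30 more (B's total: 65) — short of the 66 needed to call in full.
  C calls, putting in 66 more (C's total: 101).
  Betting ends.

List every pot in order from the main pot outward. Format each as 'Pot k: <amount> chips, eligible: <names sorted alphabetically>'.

Contributions: A=35, B=65, C=101, D=101
Pot levels (distinct totals of non-folded players): 35, 65, 101
Layer 1-35: 35 each from A, B, C, D = 35*4 = 140 chips; eligible A, B, C, D
Layer 36-65: 30 each from B, C, D = 30*3 = 90 chips; eligible B, C, D
Layer 66-101: 36 each from C, D = 36*2 = 72 chips; eligible C, D

Pot 1: 140 chips, eligible: A, B, C, D
Pot 2: 90 chips, eligible: B, C, D
Pot 3: 72 chips, eligible: C, D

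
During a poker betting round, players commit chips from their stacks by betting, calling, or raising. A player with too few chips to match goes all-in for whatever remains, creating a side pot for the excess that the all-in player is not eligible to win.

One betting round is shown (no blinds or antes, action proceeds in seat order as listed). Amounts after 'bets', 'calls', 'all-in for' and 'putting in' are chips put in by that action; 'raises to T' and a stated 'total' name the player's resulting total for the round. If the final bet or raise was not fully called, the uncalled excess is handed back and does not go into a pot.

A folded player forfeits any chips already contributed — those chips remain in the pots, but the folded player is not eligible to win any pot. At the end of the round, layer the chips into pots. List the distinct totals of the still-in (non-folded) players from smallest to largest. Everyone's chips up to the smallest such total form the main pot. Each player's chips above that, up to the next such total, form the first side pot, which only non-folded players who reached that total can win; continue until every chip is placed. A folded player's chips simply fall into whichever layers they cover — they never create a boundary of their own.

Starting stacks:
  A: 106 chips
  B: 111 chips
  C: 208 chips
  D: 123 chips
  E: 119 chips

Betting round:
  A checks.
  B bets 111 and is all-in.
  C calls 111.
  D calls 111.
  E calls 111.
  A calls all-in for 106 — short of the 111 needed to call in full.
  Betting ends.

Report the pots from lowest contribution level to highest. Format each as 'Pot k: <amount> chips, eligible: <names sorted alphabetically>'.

Contributions: A=106, B=111, C=111, D=111, E=111
Pot levels (distinct totals of non-folded players): 106, 111
Layer 1-106: 106 each from A, B, C, D, E = 106*5 = 530 chips; eligible A, B, C, D, E
Layer 107-111: 5 each from B, C, D, E = 5*4 = 20 chips; eligible B, C, D, E

Pot 1: 530 chips, eligible: A, B, C, D, E
Pot 2: 20 chips, eligible: B, C, D, E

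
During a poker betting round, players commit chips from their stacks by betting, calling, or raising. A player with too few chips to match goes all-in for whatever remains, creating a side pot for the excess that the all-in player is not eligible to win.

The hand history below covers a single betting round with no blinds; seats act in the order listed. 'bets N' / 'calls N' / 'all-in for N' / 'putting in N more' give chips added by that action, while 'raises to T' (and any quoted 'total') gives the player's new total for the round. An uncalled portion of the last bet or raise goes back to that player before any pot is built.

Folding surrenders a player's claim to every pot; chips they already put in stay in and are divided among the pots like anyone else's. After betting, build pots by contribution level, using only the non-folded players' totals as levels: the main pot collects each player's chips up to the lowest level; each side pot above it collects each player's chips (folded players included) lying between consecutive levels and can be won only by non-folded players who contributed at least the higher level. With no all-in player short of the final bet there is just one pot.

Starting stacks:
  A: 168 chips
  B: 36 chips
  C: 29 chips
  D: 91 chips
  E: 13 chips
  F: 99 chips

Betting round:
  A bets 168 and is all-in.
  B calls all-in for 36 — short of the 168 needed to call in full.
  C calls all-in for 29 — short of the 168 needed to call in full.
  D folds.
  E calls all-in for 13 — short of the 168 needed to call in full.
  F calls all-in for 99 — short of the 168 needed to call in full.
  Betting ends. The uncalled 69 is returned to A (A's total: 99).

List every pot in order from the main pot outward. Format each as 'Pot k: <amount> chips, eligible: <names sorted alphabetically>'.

Pot 1: 65 chips, eligible: A, B, C, E, F
Pot 2: 64 chips, eligible: A, B, C, F
Pot 3: 21 chips, eligible: A, B, F
Pot 4: 126 chips, eligible: A, F

Derivation:
Contributions (after 69 returned to A): A=99, B=36, C=29, E=13, F=99
Folded: D
Pot levels (distinct totals of non-folded players): 13, 29, 36, 99
Layer 1-13: 13 each from A, B, C, E, F = 13*5 = 65 chips; eligible A, B, C, E, F
Layer 14-29: 16 each from A, B, C, F = 16*4 = 64 chips; eligible A, B, C, F
Layer 30-36: 7 each from A, B, F = 7*3 = 21 chips; eligible A, B, F
Layer 37-99: 63 each from A, F = 63*2 = 126 chips; eligible A, F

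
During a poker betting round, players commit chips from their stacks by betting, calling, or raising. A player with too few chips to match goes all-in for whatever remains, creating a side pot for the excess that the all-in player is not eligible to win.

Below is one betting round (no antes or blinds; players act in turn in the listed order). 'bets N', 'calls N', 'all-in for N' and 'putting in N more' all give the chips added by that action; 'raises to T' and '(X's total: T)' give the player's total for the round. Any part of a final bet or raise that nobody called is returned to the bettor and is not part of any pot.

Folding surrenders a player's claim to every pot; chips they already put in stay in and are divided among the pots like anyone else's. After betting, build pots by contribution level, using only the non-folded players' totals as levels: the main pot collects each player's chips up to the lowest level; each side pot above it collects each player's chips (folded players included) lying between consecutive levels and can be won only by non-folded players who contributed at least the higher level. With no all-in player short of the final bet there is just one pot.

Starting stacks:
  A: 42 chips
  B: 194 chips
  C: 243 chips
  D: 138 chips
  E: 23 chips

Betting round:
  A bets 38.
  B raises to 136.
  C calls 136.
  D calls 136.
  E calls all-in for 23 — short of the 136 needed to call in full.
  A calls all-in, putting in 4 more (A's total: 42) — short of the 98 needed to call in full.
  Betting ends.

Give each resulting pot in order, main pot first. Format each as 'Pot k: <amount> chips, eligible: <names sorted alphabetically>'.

Pot 1: 115 chips, eligible: A, B, C, D, E
Pot 2: 76 chips, eligible: A, B, C, D
Pot 3: 282 chips, eligible: B, C, D

Derivation:
Contributions: A=42, B=136, C=136, D=136, E=23
Pot levels (distinct totals of non-folded players): 23, 42, 136
Layer 1-23: 23 each from A, B, C, D, E = 23*5 = 115 chips; eligible A, B, C, D, E
Layer 24-42: 19 each from A, B, C, D = 19*4 = 76 chips; eligible A, B, C, D
Layer 43-136: 94 each from B, C, D = 94*3 = 282 chips; eligible B, C, D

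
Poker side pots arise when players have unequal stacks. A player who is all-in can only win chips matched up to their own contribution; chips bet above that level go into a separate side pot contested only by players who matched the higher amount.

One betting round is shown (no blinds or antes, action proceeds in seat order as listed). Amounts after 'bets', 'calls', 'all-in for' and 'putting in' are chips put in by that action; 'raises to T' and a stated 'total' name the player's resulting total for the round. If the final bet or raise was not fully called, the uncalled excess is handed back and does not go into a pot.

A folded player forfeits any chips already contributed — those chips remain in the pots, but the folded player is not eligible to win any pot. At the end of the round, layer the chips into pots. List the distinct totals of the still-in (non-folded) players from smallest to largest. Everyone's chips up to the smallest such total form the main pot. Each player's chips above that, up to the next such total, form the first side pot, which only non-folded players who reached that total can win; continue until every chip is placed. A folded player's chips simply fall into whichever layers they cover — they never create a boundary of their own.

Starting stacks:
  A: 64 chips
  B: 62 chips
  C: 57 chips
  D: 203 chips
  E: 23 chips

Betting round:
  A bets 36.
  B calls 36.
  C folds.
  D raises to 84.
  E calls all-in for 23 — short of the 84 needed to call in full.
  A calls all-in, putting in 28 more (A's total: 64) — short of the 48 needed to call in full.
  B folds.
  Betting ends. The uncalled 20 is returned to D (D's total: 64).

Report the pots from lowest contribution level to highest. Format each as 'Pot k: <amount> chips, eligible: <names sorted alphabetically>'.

Contributions (after 20 returned to D): A=64, B=36, D=64, E=23
Folded: B, C
Pot levels (distinct totals of non-folded players): 23, 64
Layer 1-23: 23 each from A, B, D, E = 23*4 = 92 chips; eligible A, D, E
Layer 24-64: A 41 + B 13 + D 41 = 95 chips; eligible A, D

Pot 1: 92 chips, eligible: A, D, E
Pot 2: 95 chips, eligible: A, D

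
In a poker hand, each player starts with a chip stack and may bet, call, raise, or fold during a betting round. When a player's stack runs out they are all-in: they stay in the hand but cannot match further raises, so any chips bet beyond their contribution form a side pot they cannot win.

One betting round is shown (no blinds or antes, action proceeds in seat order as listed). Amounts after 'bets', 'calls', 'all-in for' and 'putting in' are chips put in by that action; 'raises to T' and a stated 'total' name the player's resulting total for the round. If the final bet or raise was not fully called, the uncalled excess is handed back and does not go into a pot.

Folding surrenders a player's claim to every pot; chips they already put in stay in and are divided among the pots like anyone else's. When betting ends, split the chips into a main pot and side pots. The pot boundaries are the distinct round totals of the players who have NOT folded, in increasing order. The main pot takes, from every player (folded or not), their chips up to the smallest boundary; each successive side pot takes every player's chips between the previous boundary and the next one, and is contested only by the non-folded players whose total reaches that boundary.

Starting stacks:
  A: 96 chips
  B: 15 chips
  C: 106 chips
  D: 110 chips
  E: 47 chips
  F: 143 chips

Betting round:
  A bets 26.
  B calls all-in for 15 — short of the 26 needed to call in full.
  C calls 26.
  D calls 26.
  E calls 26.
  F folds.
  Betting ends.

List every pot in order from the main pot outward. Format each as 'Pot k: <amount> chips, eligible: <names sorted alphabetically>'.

Pot 1: 75 chips, eligible: A, B, C, D, E
Pot 2: 44 chips, eligible: A, C, D, E

Derivation:
Contributions: A=26, B=15, C=26, D=26, E=26
Folded: F
Pot levels (distinct totals of non-folded players): 15, 26
Layer 1-15: 15 each from A, B, C, D, E = 15*5 = 75 chips; eligible A, B, C, D, E
Layer 16-26: 11 each from A, C, D, E = 11*4 = 44 chips; eligible A, C, D, E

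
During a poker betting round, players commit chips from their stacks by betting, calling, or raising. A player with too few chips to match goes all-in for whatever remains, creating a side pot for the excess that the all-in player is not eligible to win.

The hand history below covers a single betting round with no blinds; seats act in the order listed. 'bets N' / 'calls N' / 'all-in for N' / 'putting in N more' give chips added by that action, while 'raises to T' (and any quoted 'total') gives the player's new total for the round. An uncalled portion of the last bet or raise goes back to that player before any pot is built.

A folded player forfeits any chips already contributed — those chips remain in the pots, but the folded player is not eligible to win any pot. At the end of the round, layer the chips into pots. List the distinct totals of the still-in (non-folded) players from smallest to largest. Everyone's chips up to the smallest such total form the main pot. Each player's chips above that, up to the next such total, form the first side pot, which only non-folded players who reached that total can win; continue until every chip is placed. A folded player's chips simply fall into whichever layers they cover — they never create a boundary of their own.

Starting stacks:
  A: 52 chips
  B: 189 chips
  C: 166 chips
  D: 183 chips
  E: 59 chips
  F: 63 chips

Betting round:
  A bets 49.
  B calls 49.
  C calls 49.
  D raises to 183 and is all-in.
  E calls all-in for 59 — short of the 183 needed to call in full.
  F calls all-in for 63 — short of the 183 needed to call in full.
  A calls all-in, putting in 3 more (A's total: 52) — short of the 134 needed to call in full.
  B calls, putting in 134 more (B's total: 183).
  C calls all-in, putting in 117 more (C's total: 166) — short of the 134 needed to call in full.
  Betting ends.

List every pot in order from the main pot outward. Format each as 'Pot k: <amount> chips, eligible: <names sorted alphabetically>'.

Contributions: A=52, B=183, C=166, D=183, E=59, F=63
Pot levels (distinct totals of non-folded players): 52, 59, 63, 166, 183
Layer 1-52: 52 each from A, B, C, D, E, F = 52*6 = 312 chips; eligible A, B, C, D, E, F
Layer 53-59: 7 each from B, C, D, E, F = 7*5 = 35 chips; eligible B, C, D, E, F
Layer 60-63: 4 each from B, C, D, F = 4*4 = 16 chips; eligible B, C, D, F
Layer 64-166: 103 each from B, C, D = 103*3 = 309 chips; eligible B, C, D
Layer 167-183: 17 each from B, D = 17*2 = 34 chips; eligible B, D

Pot 1: 312 chips, eligible: A, B, C, D, E, F
Pot 2: 35 chips, eligible: B, C, D, E, F
Pot 3: 16 chips, eligible: B, C, D, F
Pot 4: 309 chips, eligible: B, C, D
Pot 5: 34 chips, eligible: B, D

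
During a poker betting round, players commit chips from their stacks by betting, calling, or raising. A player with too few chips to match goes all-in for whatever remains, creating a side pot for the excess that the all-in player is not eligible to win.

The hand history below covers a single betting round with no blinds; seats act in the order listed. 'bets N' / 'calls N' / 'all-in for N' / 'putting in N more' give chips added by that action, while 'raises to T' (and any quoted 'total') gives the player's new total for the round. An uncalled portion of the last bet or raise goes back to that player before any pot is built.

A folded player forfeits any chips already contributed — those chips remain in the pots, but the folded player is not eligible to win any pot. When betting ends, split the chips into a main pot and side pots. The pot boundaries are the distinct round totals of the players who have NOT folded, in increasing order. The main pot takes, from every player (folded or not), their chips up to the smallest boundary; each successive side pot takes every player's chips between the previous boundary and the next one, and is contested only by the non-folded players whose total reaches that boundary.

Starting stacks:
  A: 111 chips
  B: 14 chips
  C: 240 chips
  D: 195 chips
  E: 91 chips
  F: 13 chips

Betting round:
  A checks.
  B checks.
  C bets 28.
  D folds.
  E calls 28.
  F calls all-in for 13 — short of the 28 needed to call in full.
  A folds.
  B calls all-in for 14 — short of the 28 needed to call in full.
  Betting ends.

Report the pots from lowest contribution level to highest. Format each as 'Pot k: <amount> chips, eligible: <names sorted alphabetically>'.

Pot 1: 52 chips, eligible: B, C, E, F
Pot 2: 3 chips, eligible: B, C, E
Pot 3: 28 chips, eligible: C, E

Derivation:
Contributions: B=14, C=28, E=28, F=13
Folded: A, D
Pot levels (distinct totals of non-folded players): 13, 14, 28
Layer 1-13: 13 each from B, C, E, F = 13*4 = 52 chips; eligible B, C, E, F
Layer 14-14: 1 each from B, C, E = 1*3 = 3 chips; eligible B, C, E
Layer 15-28: 14 each from C, E = 14*2 = 28 chips; eligible C, E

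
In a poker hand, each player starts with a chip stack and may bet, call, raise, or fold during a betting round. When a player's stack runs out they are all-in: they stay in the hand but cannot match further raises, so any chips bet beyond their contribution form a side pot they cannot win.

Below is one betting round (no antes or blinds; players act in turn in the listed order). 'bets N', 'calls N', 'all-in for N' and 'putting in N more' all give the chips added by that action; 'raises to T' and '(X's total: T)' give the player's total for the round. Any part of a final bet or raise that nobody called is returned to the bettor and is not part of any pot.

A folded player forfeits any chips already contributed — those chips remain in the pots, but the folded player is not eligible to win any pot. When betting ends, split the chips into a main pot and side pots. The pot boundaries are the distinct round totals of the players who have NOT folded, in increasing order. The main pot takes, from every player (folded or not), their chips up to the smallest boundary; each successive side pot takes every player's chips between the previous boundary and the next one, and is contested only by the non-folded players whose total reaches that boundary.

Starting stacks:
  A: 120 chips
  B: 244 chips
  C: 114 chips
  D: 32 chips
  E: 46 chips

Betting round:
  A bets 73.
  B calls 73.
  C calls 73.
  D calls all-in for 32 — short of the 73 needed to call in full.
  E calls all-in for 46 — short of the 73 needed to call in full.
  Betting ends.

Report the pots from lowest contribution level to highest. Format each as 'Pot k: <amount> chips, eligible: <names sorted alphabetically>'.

Pot 1: 160 chips, eligible: A, B, C, D, E
Pot 2: 56 chips, eligible: A, B, C, E
Pot 3: 81 chips, eligible: A, B, C

Derivation:
Contributions: A=73, B=73, C=73, D=32, E=46
Pot levels (distinct totals of non-folded players): 32, 46, 73
Layer 1-32: 32 each from A, B, C, D, E = 32*5 = 160 chips; eligible A, B, C, D, E
Layer 33-46: 14 each from A, B, C, E = 14*4 = 56 chips; eligible A, B, C, E
Layer 47-73: 27 each from A, B, C = 27*3 = 81 chips; eligible A, B, C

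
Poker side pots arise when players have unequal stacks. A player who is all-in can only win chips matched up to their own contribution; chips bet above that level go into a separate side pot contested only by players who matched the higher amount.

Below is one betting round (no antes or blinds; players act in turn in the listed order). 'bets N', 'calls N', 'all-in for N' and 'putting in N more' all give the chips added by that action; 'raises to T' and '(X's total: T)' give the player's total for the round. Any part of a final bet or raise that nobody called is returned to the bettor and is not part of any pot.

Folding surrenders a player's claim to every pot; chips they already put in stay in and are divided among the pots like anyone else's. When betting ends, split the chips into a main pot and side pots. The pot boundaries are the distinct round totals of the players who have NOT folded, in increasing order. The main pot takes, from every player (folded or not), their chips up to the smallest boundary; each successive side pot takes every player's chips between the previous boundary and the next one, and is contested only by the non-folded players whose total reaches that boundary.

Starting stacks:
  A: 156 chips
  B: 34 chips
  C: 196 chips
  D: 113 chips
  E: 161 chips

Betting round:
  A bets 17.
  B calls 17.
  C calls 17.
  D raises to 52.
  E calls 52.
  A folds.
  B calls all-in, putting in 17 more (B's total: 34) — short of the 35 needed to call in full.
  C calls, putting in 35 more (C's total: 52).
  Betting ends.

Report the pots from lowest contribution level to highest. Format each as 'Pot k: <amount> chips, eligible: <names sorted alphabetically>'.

Contributions: A=17, B=34, C=52, D=52, E=52
Folded: A
Pot levels (distinct totals of non-folded players): 34, 52
Layer 1-34: A 17 + B 34 + C 34 + D 34 + E 34 = 153 chips; eligible B, C, D, E
Layer 35-52: 18 each from C, D, E = 18*3 = 54 chips; eligible C, D, E

Pot 1: 153 chips, eligible: B, C, D, E
Pot 2: 54 chips, eligible: C, D, E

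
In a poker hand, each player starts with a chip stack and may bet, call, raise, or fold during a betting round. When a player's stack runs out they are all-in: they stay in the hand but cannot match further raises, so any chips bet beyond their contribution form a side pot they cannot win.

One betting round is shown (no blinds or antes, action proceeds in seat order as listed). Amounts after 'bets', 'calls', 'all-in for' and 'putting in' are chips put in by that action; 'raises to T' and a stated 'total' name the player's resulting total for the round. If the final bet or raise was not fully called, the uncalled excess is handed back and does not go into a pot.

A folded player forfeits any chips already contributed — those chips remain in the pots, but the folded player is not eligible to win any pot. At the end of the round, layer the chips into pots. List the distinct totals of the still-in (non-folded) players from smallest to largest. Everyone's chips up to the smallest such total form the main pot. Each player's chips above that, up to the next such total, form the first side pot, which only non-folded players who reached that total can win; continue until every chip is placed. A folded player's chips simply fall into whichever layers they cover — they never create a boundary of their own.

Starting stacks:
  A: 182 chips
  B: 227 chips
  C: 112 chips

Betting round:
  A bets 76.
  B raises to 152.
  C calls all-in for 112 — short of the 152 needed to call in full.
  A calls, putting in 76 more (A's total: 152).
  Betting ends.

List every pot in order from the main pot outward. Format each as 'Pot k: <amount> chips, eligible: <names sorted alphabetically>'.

Contributions: A=152, B=152, C=112
Pot levels (distinct totals of non-folded players): 112, 152
Layer 1-112: 112 each from A, B, C = 112*3 = 336 chips; eligible A, B, C
Layer 113-152: 40 each from A, B = 40*2 = 80 chips; eligible A, B

Pot 1: 336 chips, eligible: A, B, C
Pot 2: 80 chips, eligible: A, B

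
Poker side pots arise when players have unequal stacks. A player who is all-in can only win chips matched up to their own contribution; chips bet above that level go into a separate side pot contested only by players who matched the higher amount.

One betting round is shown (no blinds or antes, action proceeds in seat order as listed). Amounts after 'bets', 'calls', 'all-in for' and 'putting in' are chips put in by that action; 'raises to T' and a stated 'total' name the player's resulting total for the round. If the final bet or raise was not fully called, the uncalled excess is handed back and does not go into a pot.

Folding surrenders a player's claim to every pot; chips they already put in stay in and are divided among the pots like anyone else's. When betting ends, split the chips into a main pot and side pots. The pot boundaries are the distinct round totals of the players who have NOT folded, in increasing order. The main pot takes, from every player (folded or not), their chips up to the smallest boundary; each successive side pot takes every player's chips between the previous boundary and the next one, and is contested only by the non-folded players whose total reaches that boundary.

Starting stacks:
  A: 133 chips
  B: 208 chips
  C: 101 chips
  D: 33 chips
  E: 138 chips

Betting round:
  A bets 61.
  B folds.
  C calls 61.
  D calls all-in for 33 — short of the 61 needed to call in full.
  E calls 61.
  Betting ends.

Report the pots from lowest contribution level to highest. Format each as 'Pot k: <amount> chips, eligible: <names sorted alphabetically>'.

Pot 1: 132 chips, eligible: A, C, D, E
Pot 2: 84 chips, eligible: A, C, E

Derivation:
Contributions: A=61, C=61, D=33, E=61
Folded: B
Pot levels (distinct totals of non-folded players): 33, 61
Layer 1-33: 33 each from A, C, D, E = 33*4 = 132 chips; eligible A, C, D, E
Layer 34-61: 28 each from A, C, E = 28*3 = 84 chips; eligible A, C, E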